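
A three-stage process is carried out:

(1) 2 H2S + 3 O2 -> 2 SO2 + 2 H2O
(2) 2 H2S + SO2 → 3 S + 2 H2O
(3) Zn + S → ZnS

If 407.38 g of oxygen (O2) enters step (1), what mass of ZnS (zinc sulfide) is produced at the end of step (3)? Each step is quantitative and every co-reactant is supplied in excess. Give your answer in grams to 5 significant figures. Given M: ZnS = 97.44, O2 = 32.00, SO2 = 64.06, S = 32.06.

2480.9 g

n(O2) = 407.38 / 32.00 = 12.7306 mol.
Reaction (1): O2→SO2 ratio 3:2 ⇒ n(SO2) = 8.48708 mol.
Reaction (2): SO2→S ratio 1:3 ⇒ n(S) = 25.4612 mol.
Reaction (3): S→ZnS ratio 1:1 ⇒ n(ZnS) = 25.4612 mol.
Mass of ZnS = 25.4612 × 97.44 = 2480.94 g.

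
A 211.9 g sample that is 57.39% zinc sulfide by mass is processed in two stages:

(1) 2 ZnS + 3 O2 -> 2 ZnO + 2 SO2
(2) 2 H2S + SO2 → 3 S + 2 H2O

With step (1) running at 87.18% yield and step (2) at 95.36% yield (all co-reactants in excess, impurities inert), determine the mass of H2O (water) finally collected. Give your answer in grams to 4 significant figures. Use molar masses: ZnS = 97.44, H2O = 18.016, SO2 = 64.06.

37.39 g

Pure ZnS = 211.9 × 0.5739 = 121.61 g.
n(ZnS) = 121.61 / 97.44 = 1.2480 mol.
Step 1 (ZnS:SO2 = 2:2): theoretical n(SO2) = 1.2480 mol; at 87.18% yield, n(SO2) = 1.0880 mol.
Step 2 (SO2:H2O = 1:2): theoretical n(H2O) = 2.1761 mol, so theoretical mass = 2.1761 × 18.016 = 39.204 g.
At 95.36% yield, actual mass of H2O = 39.204 × 0.9536 = 37.385 g.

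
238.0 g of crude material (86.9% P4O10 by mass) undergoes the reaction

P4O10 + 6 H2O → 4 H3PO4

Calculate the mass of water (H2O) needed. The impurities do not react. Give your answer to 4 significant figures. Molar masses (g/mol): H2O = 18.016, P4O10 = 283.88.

78.75 g

Mass of pure P4O10 = 238.0 g × 0.869 = 206.82 g.
n(P4O10) = 206.82 g / 283.88 g/mol = 0.72855 mol.
From the equation the P4O10:H2O mole ratio is 1:6, so n(H2O) = 0.72855 × 6/1 = 4.3713 mol.
Mass of H2O = 4.3713 mol × 18.016 g/mol = 78.754 g.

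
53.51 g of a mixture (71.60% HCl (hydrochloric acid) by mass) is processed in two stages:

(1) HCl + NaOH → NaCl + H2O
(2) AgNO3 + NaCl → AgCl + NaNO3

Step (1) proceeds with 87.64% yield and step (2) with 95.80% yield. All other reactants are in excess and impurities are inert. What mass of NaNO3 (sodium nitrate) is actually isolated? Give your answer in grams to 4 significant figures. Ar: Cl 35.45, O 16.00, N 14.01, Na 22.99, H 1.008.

75.00 g

Pure HCl = 53.51 × 0.7160 = 38.313 g.
M(HCl) = 1.008 + 35.45 = 36.458 g/mol.
M(NaNO3) = 22.99 + 14.01 + 3(16.00) = 85.00 g/mol.
n(HCl) = 38.313 / 36.458 = 1.0509 mol.
Step 1 (HCl:NaCl = 1:1): theoretical n(NaCl) = 1.0509 mol; at 87.64% yield, n(NaCl) = 0.92100 mol.
Step 2 (NaCl:NaNO3 = 1:1): theoretical n(NaNO3) = 0.92100 mol, so theoretical mass = 0.92100 × 85.00 = 78.285 g.
At 95.80% yield, actual mass of NaNO3 = 78.285 × 0.9580 = 74.997 g.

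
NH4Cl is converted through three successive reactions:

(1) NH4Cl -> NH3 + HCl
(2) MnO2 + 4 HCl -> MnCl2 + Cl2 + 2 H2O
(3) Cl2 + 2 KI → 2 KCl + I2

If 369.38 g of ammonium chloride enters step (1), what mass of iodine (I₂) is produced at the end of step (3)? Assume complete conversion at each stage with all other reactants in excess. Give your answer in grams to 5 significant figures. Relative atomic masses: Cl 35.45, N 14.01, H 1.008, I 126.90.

438.14 g

M(NH4Cl) = 14.01 + 4(1.008) + 35.45 = 53.492 g/mol.
M(I2) = 2(126.90) = 253.80 g/mol.
n(NH4Cl) = 369.38 / 53.492 = 6.90533 mol.
Reaction (1): NH4Cl→HCl ratio 1:1 ⇒ n(HCl) = 6.90533 mol.
Reaction (2): HCl→Cl2 ratio 4:1 ⇒ n(Cl2) = 1.72633 mol.
Reaction (3): Cl2→I2 ratio 1:1 ⇒ n(I2) = 1.72633 mol.
Mass of I2 = 1.72633 × 253.80 = 438.143 g.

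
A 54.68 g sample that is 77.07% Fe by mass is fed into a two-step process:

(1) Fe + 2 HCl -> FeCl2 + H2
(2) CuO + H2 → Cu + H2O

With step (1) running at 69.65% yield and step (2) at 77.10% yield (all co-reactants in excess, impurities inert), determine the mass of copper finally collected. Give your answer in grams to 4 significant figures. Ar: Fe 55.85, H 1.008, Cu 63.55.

Pure Fe = 54.68 × 0.7707 = 42.142 g.
M(Fe) = 55.85 g/mol.
M(Cu) = 63.55 g/mol.
n(Fe) = 42.142 / 55.85 = 0.75455 mol.
Step 1 (Fe:H2 = 1:1): theoretical n(H2) = 0.75455 mol; at 69.65% yield, n(H2) = 0.52555 mol.
Step 2 (H2:Cu = 1:1): theoretical n(Cu) = 0.52555 mol, so theoretical mass = 0.52555 × 63.55 = 33.399 g.
At 77.10% yield, actual mass of Cu = 33.399 × 0.7710 = 25.750 g.

25.75 g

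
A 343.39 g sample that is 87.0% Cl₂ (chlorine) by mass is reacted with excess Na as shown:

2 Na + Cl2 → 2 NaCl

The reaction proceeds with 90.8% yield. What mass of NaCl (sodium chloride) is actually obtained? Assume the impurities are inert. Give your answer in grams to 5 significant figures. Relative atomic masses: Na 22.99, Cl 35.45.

Pure Cl2 available = 343.39 g × 0.870 = 298.749 g.
M(Cl2) = 2(35.45) = 70.90 g/mol.
M(NaCl) = 22.99 + 35.45 = 58.44 g/mol.
n(Cl2) = 298.749 g / 70.90 g/mol = 4.21367 mol.
From the equation the Cl2:NaCl mole ratio is 1:2, so n(NaCl) = 4.21367 × 2/1 = 8.42734 mol.
Mass of NaCl = 8.42734 mol × 58.44 g/mol = 492.494 g.
Actual mass collected = 492.494 g × 0.908 = 447.184 g.

447.18 g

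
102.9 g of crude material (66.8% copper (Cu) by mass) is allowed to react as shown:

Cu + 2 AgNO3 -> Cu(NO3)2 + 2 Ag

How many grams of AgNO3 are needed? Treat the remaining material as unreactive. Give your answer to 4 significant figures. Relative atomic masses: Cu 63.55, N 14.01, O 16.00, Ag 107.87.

Mass of pure Cu = 102.9 g × 0.668 = 68.737 g.
M(Cu) = 63.55 g/mol.
M(AgNO3) = 107.87 + 14.01 + 3(16.00) = 169.88 g/mol.
n(Cu) = 68.737 g / 63.55 g/mol = 1.0816 mol.
From the equation the Cu:AgNO3 mole ratio is 1:2, so n(AgNO3) = 1.0816 × 2/1 = 2.1632 mol.
Mass of AgNO3 = 2.1632 mol × 169.88 g/mol = 367.49 g.

367.5 g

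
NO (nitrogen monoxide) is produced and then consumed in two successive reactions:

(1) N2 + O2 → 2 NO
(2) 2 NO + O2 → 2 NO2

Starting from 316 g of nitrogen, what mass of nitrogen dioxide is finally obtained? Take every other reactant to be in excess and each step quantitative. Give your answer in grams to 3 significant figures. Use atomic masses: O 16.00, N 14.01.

1040 g

M(N2) = 2(14.01) = 28.02 g/mol.
M(NO2) = 14.01 + 2(16.00) = 46.01 g/mol.
n(N2) = 316.0 / 28.02 = 11.28 mol.
Step 1 gives a 1:2 ratio of N2 to NO, so n(NO) = 22.56 mol.
In step 2 the NO:NO2 ratio is 2:2, so n(NO2) = 22.56 mol.
Mass of NO2 = 22.56 × 46.01 = 1038 g.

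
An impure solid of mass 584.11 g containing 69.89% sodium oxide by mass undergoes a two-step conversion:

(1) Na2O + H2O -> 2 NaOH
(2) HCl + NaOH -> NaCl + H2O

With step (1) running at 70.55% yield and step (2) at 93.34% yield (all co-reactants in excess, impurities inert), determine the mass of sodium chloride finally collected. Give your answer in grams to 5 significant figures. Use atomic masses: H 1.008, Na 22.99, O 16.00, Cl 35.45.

506.95 g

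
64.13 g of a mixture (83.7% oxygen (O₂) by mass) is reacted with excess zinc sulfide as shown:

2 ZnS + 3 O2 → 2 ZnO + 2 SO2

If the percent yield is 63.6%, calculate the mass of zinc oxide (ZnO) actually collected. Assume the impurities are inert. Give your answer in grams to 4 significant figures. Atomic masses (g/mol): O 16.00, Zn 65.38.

Pure O2 available = 64.13 g × 0.837 = 53.677 g.
M(O2) = 2(16.00) = 32.00 g/mol.
M(ZnO) = 65.38 + 16.00 = 81.38 g/mol.
n(O2) = 53.677 g / 32.00 g/mol = 1.6774 mol.
From the equation the O2:ZnO mole ratio is 3:2, so n(ZnO) = 1.6774 × 2/3 = 1.1183 mol.
Mass of ZnO = 1.1183 mol × 81.38 g/mol = 91.005 g.
Actual mass collected = 91.005 g × 0.636 = 57.879 g.

57.88 g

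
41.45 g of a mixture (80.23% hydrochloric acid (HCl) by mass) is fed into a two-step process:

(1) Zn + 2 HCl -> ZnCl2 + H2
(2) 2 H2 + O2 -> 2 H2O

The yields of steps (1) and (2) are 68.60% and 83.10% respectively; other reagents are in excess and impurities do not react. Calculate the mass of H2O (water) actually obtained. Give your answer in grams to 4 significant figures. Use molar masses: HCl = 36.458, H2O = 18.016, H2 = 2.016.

4.684 g

Pure HCl = 41.45 × 0.8023 = 33.255 g.
n(HCl) = 33.255 / 36.458 = 0.91215 mol.
Step 1 (HCl:H2 = 2:1): theoretical n(H2) = 0.45608 mol; at 68.60% yield, n(H2) = 0.31287 mol.
Step 2 (H2:H2O = 2:2): theoretical n(H2O) = 0.31287 mol, so theoretical mass = 0.31287 × 18.016 = 5.6366 g.
At 83.10% yield, actual mass of H2O = 5.6366 × 0.8310 = 4.6841 g.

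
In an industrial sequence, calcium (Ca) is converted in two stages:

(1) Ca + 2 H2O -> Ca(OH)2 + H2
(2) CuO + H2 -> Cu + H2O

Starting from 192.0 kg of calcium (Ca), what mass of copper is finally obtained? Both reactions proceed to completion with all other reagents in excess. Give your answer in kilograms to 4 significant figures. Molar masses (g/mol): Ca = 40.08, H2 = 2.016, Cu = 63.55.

192.0 kg = 192000 g.
n(Ca) = 192000 / 40.08 = 4790.4 mol.
Step 1 gives a 1:1 ratio of Ca to H2, so n(H2) = 4790.4 mol.
In step 2 the H2:Cu ratio is 1:1, so n(Cu) = 4790.4 mol.
Mass of Cu = 4790.4 × 63.55 = 304430 g = 304.4 kg.

304.4 kg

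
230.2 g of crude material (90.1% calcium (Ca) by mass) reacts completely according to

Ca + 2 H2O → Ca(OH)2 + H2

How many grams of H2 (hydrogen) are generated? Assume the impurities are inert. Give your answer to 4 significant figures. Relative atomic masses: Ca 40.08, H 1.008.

10.43 g

Mass of pure Ca = 230.2 g × 0.901 = 207.41 g.
M(Ca) = 40.08 g/mol.
M(H2) = 2(1.008) = 2.016 g/mol.
n(Ca) = 207.41 g / 40.08 g/mol = 5.1749 mol.
From the equation the Ca:H2 mole ratio is 1:1, so n(H2) = 5.1749 × 1/1 = 5.1749 mol.
Mass of H2 = 5.1749 mol × 2.016 g/mol = 10.433 g.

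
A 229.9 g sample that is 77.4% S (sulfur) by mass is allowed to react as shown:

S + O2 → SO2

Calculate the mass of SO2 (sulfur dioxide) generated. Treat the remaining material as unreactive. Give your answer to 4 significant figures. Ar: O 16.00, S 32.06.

Mass of pure S = 229.9 g × 0.774 = 177.94 g.
M(S) = 32.06 g/mol.
M(SO2) = 32.06 + 2(16.00) = 64.06 g/mol.
n(S) = 177.94 g / 32.06 g/mol = 5.5503 mol.
From the equation the S:SO2 mole ratio is 1:1, so n(SO2) = 5.5503 × 1/1 = 5.5503 mol.
Mass of SO2 = 5.5503 mol × 64.06 g/mol = 355.55 g.

355.6 g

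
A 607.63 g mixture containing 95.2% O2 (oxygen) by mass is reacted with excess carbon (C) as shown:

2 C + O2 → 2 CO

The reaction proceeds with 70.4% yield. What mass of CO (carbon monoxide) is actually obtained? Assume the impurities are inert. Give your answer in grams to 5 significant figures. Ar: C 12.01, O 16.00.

712.92 g

Pure O2 available = 607.63 g × 0.952 = 578.464 g.
M(O2) = 2(16.00) = 32.00 g/mol.
M(CO) = 12.01 + 16.00 = 28.01 g/mol.
n(O2) = 578.464 g / 32.00 g/mol = 18.0770 mol.
From the equation the O2:CO mole ratio is 1:2, so n(CO) = 18.0770 × 2/1 = 36.1540 mol.
Mass of CO = 36.1540 mol × 28.01 g/mol = 1012.67 g.
Actual mass collected = 1012.67 g × 0.704 = 712.922 g.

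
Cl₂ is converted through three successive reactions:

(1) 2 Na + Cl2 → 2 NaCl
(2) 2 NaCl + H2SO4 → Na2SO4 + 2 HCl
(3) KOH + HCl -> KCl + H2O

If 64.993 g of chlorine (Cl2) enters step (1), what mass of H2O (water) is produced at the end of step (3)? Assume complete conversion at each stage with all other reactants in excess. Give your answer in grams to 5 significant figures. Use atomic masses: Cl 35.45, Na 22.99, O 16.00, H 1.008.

M(Cl2) = 2(35.45) = 70.90 g/mol.
M(H2O) = 2(1.008) + 16.00 = 18.016 g/mol.
n(Cl2) = 64.993 / 70.90 = 0.916685 mol.
Reaction (1): Cl2→NaCl ratio 1:2 ⇒ n(NaCl) = 1.83337 mol.
Reaction (2): NaCl→HCl ratio 2:2 ⇒ n(HCl) = 1.83337 mol.
Reaction (3): HCl→H2O ratio 1:1 ⇒ n(H2O) = 1.83337 mol.
Mass of H2O = 1.83337 × 18.016 = 33.0300 g.

33.030 g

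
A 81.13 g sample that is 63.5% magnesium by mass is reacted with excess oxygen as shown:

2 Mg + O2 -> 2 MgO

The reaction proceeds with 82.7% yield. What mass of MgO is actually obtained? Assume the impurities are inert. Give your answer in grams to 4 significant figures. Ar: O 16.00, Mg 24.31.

70.65 g

Pure Mg available = 81.13 g × 0.635 = 51.518 g.
M(Mg) = 24.31 g/mol.
M(MgO) = 24.31 + 16.00 = 40.31 g/mol.
n(Mg) = 51.518 g / 24.31 g/mol = 2.1192 mol.
From the equation the Mg:MgO mole ratio is 2:2, so n(MgO) = 2.1192 × 2/2 = 2.1192 mol.
Mass of MgO = 2.1192 mol × 40.31 g/mol = 85.425 g.
Actual mass collected = 85.425 g × 0.827 = 70.646 g.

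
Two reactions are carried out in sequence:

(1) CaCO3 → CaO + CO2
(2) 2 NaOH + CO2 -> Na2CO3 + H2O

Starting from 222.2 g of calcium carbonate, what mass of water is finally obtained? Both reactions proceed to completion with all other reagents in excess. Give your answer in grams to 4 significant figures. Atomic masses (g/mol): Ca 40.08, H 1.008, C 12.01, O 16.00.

M(CaCO3) = 40.08 + 12.01 + 3(16.00) = 100.09 g/mol.
M(H2O) = 2(1.008) + 16.00 = 18.016 g/mol.
n(CaCO3) = 222.20 / 100.09 = 2.2200 mol.
Step 1 gives a 1:1 ratio of CaCO3 to CO2, so n(CO2) = 2.2200 mol.
In step 2 the CO2:H2O ratio is 1:1, so n(H2O) = 2.2200 mol.
Mass of H2O = 2.2200 × 18.016 = 39.996 g.

40.00 g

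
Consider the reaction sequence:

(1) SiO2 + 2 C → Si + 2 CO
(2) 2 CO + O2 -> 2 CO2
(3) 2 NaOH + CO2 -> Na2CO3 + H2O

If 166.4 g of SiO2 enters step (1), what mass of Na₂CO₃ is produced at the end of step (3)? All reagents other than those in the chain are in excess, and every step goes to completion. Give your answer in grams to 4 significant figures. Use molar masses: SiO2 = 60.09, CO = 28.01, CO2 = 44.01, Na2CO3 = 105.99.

n(SiO2) = 166.4 / 60.09 = 2.7692 mol.
Reaction (1): SiO2→CO ratio 1:2 ⇒ n(CO) = 5.5384 mol.
Reaction (2): CO→CO2 ratio 2:2 ⇒ n(CO2) = 5.5384 mol.
Reaction (3): CO2→Na2CO3 ratio 1:1 ⇒ n(Na2CO3) = 5.5384 mol.
Mass of Na2CO3 = 5.5384 × 105.99 = 587.01 g.

587.0 g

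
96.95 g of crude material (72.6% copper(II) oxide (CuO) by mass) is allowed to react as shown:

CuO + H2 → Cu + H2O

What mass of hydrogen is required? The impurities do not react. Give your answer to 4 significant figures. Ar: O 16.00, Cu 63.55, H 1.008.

1.784 g

Mass of pure CuO = 96.95 g × 0.726 = 70.386 g.
M(CuO) = 63.55 + 16.00 = 79.55 g/mol.
M(H2) = 2(1.008) = 2.016 g/mol.
n(CuO) = 70.386 g / 79.55 g/mol = 0.88480 mol.
From the equation the CuO:H2 mole ratio is 1:1, so n(H2) = 0.88480 × 1/1 = 0.88480 mol.
Mass of H2 = 0.88480 mol × 2.016 g/mol = 1.7838 g.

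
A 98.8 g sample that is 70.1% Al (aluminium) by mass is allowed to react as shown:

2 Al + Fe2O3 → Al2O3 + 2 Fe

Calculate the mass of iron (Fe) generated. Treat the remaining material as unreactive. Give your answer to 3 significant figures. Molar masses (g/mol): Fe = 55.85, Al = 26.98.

Mass of pure Al = 98.8 g × 0.701 = 69.26 g.
n(Al) = 69.26 g / 26.98 g/mol = 2.567 mol.
From the equation the Al:Fe mole ratio is 2:2, so n(Fe) = 2.567 × 2/2 = 2.567 mol.
Mass of Fe = 2.567 mol × 55.85 g/mol = 143.4 g.

143 g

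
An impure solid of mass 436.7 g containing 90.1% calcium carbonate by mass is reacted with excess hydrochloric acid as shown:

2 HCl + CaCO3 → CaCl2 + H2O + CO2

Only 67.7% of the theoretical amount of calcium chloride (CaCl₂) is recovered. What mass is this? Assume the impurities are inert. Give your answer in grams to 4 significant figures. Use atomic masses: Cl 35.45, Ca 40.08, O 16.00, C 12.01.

295.4 g

Pure CaCO3 available = 436.7 g × 0.901 = 393.47 g.
M(CaCO3) = 40.08 + 12.01 + 3(16.00) = 100.09 g/mol.
M(CaCl2) = 40.08 + 2(35.45) = 110.98 g/mol.
n(CaCO3) = 393.47 g / 100.09 g/mol = 3.9311 mol.
From the equation the CaCO3:CaCl2 mole ratio is 1:1, so n(CaCl2) = 3.9311 × 1/1 = 3.9311 mol.
Mass of CaCl2 = 3.9311 mol × 110.98 g/mol = 436.28 g.
Actual mass collected = 436.28 g × 0.677 = 295.36 g.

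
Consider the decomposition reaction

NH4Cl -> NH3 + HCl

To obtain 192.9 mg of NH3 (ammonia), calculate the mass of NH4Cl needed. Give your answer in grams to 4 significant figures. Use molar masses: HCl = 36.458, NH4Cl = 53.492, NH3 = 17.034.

Convert: 192.9 mg = 0.19290 g.
n(NH3) = 0.19290 g / 17.034 g/mol = 0.011324 mol.
From the equation the NH3:NH4Cl mole ratio is 1:1, so n(NH4Cl) = 0.011324 × 1/1 = 0.011324 mol.
Mass of NH4Cl = 0.011324 mol × 53.492 g/mol = 0.60577 g.

0.6058 g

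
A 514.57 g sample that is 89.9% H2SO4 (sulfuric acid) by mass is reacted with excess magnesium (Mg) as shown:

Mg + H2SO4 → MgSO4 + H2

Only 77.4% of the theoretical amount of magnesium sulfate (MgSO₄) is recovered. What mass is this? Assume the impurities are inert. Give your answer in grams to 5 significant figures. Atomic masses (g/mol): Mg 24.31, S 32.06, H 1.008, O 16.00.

439.44 g

Pure H2SO4 available = 514.57 g × 0.899 = 462.598 g.
M(H2SO4) = 2(1.008) + 32.06 + 4(16.00) = 98.076 g/mol.
M(MgSO4) = 24.31 + 32.06 + 4(16.00) = 120.37 g/mol.
n(H2SO4) = 462.598 g / 98.076 g/mol = 4.71673 mol.
From the equation the H2SO4:MgSO4 mole ratio is 1:1, so n(MgSO4) = 4.71673 × 1/1 = 4.71673 mol.
Mass of MgSO4 = 4.71673 mol × 120.37 g/mol = 567.753 g.
Actual mass collected = 567.753 g × 0.774 = 439.441 g.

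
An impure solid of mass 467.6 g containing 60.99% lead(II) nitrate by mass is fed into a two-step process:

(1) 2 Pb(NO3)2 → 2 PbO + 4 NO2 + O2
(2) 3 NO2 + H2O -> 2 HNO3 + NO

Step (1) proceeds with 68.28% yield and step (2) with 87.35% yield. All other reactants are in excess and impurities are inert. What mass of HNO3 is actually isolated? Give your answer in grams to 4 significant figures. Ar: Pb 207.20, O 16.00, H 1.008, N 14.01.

Pure Pb(NO3)2 = 467.6 × 0.6099 = 285.19 g.
M(Pb(NO3)2) = 207.20 + 2(14.01) + 6(16.00) = 331.22 g/mol.
M(HNO3) = 1.008 + 14.01 + 3(16.00) = 63.018 g/mol.
n(Pb(NO3)2) = 285.19 / 331.22 = 0.86103 mol.
Step 1 (Pb(NO3)2:NO2 = 2:4): theoretical n(NO2) = 1.7221 mol; at 68.28% yield, n(NO2) = 1.1758 mol.
Step 2 (NO2:HNO3 = 3:2): theoretical n(HNO3) = 0.78388 mol, so theoretical mass = 0.78388 × 63.018 = 49.398 g.
At 87.35% yield, actual mass of HNO3 = 49.398 × 0.8735 = 43.150 g.

43.15 g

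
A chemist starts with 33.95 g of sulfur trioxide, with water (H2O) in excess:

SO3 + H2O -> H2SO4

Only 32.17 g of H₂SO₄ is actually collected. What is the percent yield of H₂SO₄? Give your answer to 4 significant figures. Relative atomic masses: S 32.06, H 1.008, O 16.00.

M(SO3) = 32.06 + 3(16.00) = 80.06 g/mol.
M(H2SO4) = 2(1.008) + 32.06 + 4(16.00) = 98.076 g/mol.
n(SO3) = 33.950 g / 80.06 g/mol = 0.42406 mol.
From the equation the SO3:H2SO4 mole ratio is 1:1, so n(H2SO4) = 0.42406 × 1/1 = 0.42406 mol.
Mass of H2SO4 = 0.42406 mol × 98.076 g/mol = 41.590 g.
This is the theoretical yield. Percent yield = 32.17 g / 41.590 g × 100% = 77.351%.

77.35 %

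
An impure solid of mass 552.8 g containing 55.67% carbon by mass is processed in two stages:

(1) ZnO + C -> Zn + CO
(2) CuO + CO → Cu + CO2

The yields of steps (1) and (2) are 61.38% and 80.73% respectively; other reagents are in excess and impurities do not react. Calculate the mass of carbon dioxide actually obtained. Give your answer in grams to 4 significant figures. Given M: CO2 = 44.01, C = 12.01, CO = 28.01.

558.8 g

Pure C = 552.8 × 0.5567 = 307.74 g.
n(C) = 307.74 / 12.01 = 25.624 mol.
Step 1 (C:CO = 1:1): theoretical n(CO) = 25.624 mol; at 61.38% yield, n(CO) = 15.728 mol.
Step 2 (CO:CO2 = 1:1): theoretical n(CO2) = 15.728 mol, so theoretical mass = 15.728 × 44.01 = 692.19 g.
At 80.73% yield, actual mass of CO2 = 692.19 × 0.8073 = 558.80 g.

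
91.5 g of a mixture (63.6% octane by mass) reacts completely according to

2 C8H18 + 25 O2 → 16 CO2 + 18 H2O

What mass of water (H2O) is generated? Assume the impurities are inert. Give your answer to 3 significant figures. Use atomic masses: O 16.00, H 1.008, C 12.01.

Mass of pure C8H18 = 91.5 g × 0.636 = 58.19 g.
M(C8H18) = 8(12.01) + 18(1.008) = 114.224 g/mol.
M(H2O) = 2(1.008) + 16.00 = 18.016 g/mol.
n(C8H18) = 58.19 g / 114.224 g/mol = 0.5095 mol.
From the equation the C8H18:H2O mole ratio is 2:18, so n(H2O) = 0.5095 × 18/2 = 4.585 mol.
Mass of H2O = 4.585 mol × 18.016 g/mol = 82.61 g.

82.6 g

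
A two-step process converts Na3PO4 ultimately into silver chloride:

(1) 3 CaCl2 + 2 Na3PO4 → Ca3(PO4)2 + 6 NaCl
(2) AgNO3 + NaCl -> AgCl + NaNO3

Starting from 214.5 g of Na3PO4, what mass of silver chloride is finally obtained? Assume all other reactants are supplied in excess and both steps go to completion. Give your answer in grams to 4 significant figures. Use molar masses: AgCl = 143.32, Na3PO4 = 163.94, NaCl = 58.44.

562.6 g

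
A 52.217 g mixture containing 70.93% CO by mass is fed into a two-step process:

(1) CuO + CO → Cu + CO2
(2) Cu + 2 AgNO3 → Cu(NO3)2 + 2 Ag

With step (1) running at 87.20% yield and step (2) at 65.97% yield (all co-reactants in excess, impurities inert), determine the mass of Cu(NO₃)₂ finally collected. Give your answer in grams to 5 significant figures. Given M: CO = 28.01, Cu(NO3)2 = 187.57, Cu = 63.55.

142.68 g

Pure CO = 52.217 × 0.7093 = 37.0375 g.
n(CO) = 37.0375 / 28.01 = 1.32230 mol.
Step 1 (CO:Cu = 1:1): theoretical n(Cu) = 1.32230 mol; at 87.20% yield, n(Cu) = 1.15304 mol.
Step 2 (Cu:Cu(NO3)2 = 1:1): theoretical n(Cu(NO3)2) = 1.15304 mol, so theoretical mass = 1.15304 × 187.57 = 216.276 g.
At 65.97% yield, actual mass of Cu(NO3)2 = 216.276 × 0.6597 = 142.677 g.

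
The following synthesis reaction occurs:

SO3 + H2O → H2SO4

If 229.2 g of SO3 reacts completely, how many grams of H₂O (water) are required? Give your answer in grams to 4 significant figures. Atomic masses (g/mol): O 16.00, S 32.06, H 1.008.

M(SO3) = 32.06 + 3(16.00) = 80.06 g/mol.
M(H2O) = 2(1.008) + 16.00 = 18.016 g/mol.
n(SO3) = 229.20 g / 80.06 g/mol = 2.8629 mol.
From the equation the SO3:H2O mole ratio is 1:1, so n(H2O) = 2.8629 × 1/1 = 2.8629 mol.
Mass of H2O = 2.8629 mol × 18.016 g/mol = 51.577 g.

51.58 g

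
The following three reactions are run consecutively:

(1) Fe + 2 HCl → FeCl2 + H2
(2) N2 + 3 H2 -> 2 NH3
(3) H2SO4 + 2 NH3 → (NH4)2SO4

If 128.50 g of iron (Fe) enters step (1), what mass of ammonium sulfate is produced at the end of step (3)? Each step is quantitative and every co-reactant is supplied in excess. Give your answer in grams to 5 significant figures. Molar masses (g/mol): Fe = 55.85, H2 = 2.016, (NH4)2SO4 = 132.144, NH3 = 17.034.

101.35 g

n(Fe) = 128.50 / 55.85 = 2.30081 mol.
Reaction (1): Fe→H2 ratio 1:1 ⇒ n(H2) = 2.30081 mol.
Reaction (2): H2→NH3 ratio 3:2 ⇒ n(NH3) = 1.53387 mol.
Reaction (3): NH3→(NH4)2SO4 ratio 2:1 ⇒ n((NH4)2SO4) = 0.766935 mol.
Mass of (NH4)2SO4 = 0.766935 × 132.144 = 101.346 g.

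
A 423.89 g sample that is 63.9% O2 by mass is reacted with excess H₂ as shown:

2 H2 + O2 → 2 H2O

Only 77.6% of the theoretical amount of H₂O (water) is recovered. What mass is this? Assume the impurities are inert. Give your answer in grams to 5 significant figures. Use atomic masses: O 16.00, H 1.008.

236.68 g

Pure O2 available = 423.89 g × 0.639 = 270.866 g.
M(O2) = 2(16.00) = 32.00 g/mol.
M(H2O) = 2(1.008) + 16.00 = 18.016 g/mol.
n(O2) = 270.866 g / 32.00 g/mol = 8.46455 mol.
From the equation the O2:H2O mole ratio is 1:2, so n(H2O) = 8.46455 × 2/1 = 16.9291 mol.
Mass of H2O = 16.9291 mol × 18.016 g/mol = 304.995 g.
Actual mass collected = 304.995 g × 0.776 = 236.676 g.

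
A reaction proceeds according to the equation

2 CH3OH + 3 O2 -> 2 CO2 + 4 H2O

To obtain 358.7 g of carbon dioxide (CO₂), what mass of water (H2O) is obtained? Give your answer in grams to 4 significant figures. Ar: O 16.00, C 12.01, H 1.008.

M(CO2) = 12.01 + 2(16.00) = 44.01 g/mol.
M(H2O) = 2(1.008) + 16.00 = 18.016 g/mol.
n(CO2) = 358.70 g / 44.01 g/mol = 8.1504 mol.
From the equation the CO2:H2O mole ratio is 2:4, so n(H2O) = 8.1504 × 4/2 = 16.301 mol.
Mass of H2O = 16.301 mol × 18.016 g/mol = 293.68 g.

293.7 g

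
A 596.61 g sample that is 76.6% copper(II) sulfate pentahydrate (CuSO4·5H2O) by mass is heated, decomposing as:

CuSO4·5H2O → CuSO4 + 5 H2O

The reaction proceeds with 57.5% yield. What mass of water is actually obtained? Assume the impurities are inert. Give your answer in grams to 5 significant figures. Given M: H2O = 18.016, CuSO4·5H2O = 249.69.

94.801 g

Pure CuSO4·5H2O available = 596.61 g × 0.766 = 457.003 g.
n(CuSO4·5H2O) = 457.003 g / 249.69 g/mol = 1.83028 mol.
From the equation the CuSO4·5H2O:H2O mole ratio is 1:5, so n(H2O) = 1.83028 × 5/1 = 9.15141 mol.
Mass of H2O = 9.15141 mol × 18.016 g/mol = 164.872 g.
Actual mass collected = 164.872 g × 0.575 = 94.8013 g.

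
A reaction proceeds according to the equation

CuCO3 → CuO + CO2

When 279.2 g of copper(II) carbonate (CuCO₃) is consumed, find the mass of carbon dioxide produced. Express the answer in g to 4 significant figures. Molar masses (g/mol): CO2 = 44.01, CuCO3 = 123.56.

99.45 g

n(CuCO3) = 279.20 g / 123.56 g/mol = 2.2596 mol.
From the equation the CuCO3:CO2 mole ratio is 1:1, so n(CO2) = 2.2596 × 1/1 = 2.2596 mol.
Mass of CO2 = 2.2596 mol × 44.01 g/mol = 99.446 g.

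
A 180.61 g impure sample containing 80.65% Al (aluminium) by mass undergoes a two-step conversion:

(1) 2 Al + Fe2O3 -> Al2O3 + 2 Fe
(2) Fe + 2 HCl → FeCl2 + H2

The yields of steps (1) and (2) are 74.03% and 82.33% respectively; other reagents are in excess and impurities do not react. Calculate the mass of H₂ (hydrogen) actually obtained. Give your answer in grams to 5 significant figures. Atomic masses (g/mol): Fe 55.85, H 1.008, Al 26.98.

Pure Al = 180.61 × 0.8065 = 145.662 g.
M(Al) = 26.98 g/mol.
M(H2) = 2(1.008) = 2.016 g/mol.
n(Al) = 145.662 / 26.98 = 5.39889 mol.
Step 1 (Al:Fe = 2:2): theoretical n(Fe) = 5.39889 mol; at 74.03% yield, n(Fe) = 3.99680 mol.
Step 2 (Fe:H2 = 1:1): theoretical n(H2) = 3.99680 mol, so theoretical mass = 3.99680 × 2.016 = 8.05754 g.
At 82.33% yield, actual mass of H2 = 8.05754 × 0.8233 = 6.63377 g.

6.6338 g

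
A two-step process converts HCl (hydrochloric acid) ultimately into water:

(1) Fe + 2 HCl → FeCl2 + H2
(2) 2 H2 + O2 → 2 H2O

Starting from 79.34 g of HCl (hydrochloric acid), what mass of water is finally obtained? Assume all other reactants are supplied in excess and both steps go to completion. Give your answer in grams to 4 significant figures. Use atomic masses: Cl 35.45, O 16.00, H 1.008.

19.60 g

M(HCl) = 1.008 + 35.45 = 36.458 g/mol.
M(H2O) = 2(1.008) + 16.00 = 18.016 g/mol.
n(HCl) = 79.340 / 36.458 = 2.1762 mol.
Step 1 gives a 2:1 ratio of HCl to H2, so n(H2) = 1.0881 mol.
In step 2 the H2:H2O ratio is 2:2, so n(H2O) = 1.0881 mol.
Mass of H2O = 1.0881 × 18.016 = 19.603 g.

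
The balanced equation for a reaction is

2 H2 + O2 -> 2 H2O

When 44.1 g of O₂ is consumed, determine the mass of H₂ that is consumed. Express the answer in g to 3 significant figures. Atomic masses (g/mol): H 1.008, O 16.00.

M(O2) = 2(16.00) = 32.00 g/mol.
M(H2) = 2(1.008) = 2.016 g/mol.
n(O2) = 44.10 g / 32.00 g/mol = 1.378 mol.
From the equation the O2:H2 mole ratio is 1:2, so n(H2) = 1.378 × 2/1 = 2.756 mol.
Mass of H2 = 2.756 mol × 2.016 g/mol = 5.557 g.

5.56 g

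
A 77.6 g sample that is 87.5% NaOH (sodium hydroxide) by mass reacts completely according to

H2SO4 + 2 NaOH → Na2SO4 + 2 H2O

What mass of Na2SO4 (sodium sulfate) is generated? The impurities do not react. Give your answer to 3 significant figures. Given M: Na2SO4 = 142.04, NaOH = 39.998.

121 g

Mass of pure NaOH = 77.6 g × 0.875 = 67.90 g.
n(NaOH) = 67.90 g / 39.998 g/mol = 1.698 mol.
From the equation the NaOH:Na2SO4 mole ratio is 2:1, so n(Na2SO4) = 1.698 × 1/2 = 0.8488 mol.
Mass of Na2SO4 = 0.8488 mol × 142.04 g/mol = 120.6 g.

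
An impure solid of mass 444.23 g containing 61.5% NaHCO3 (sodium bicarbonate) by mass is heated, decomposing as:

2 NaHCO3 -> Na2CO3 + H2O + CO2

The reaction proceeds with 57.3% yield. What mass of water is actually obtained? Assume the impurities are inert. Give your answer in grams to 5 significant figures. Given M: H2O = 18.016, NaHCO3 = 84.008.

16.786 g

Pure NaHCO3 available = 444.23 g × 0.615 = 273.201 g.
n(NaHCO3) = 273.201 g / 84.008 g/mol = 3.25209 mol.
From the equation the NaHCO3:H2O mole ratio is 2:1, so n(H2O) = 3.25209 × 1/2 = 1.62604 mol.
Mass of H2O = 1.62604 mol × 18.016 g/mol = 29.2948 g.
Actual mass collected = 29.2948 g × 0.573 = 16.7859 g.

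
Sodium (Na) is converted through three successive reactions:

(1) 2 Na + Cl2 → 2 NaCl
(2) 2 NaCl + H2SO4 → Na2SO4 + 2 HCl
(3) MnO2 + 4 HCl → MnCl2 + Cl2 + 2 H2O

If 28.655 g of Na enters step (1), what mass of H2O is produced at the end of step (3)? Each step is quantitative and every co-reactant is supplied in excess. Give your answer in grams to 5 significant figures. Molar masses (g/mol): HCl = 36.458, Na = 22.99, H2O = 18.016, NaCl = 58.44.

11.228 g

n(Na) = 28.655 / 22.99 = 1.24641 mol.
Reaction (1): Na→NaCl ratio 2:2 ⇒ n(NaCl) = 1.24641 mol.
Reaction (2): NaCl→HCl ratio 2:2 ⇒ n(HCl) = 1.24641 mol.
Reaction (3): HCl→H2O ratio 4:2 ⇒ n(H2O) = 0.623206 mol.
Mass of H2O = 0.623206 × 18.016 = 11.2277 g.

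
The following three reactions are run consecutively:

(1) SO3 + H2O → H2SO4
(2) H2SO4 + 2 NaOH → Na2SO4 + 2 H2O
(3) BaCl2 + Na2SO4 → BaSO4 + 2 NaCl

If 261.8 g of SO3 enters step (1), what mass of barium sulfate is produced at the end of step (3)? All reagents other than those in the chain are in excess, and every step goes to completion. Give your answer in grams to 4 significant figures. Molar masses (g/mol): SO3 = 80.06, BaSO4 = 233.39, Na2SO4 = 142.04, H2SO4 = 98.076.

n(SO3) = 261.8 / 80.06 = 3.2700 mol.
Reaction (1): SO3→H2SO4 ratio 1:1 ⇒ n(H2SO4) = 3.2700 mol.
Reaction (2): H2SO4→Na2SO4 ratio 1:1 ⇒ n(Na2SO4) = 3.2700 mol.
Reaction (3): Na2SO4→BaSO4 ratio 1:1 ⇒ n(BaSO4) = 3.2700 mol.
Mass of BaSO4 = 3.2700 × 233.39 = 763.20 g.

763.2 g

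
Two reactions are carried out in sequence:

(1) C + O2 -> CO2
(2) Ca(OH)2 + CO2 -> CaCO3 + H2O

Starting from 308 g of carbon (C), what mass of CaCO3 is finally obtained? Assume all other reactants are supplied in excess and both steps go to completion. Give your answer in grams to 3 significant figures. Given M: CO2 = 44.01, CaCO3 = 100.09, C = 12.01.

2570 g

n(C) = 308.0 / 12.01 = 25.65 mol.
Step 1 gives a 1:1 ratio of C to CO2, so n(CO2) = 25.65 mol.
In step 2 the CO2:CaCO3 ratio is 1:1, so n(CaCO3) = 25.65 mol.
Mass of CaCO3 = 25.65 × 100.09 = 2567 g.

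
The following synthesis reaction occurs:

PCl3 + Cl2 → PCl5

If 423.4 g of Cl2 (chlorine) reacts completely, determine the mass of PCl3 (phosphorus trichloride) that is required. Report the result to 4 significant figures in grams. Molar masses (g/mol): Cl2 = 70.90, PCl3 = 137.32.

n(Cl2) = 423.40 g / 70.90 g/mol = 5.9718 mol.
From the equation the Cl2:PCl3 mole ratio is 1:1, so n(PCl3) = 5.9718 × 1/1 = 5.9718 mol.
Mass of PCl3 = 5.9718 mol × 137.32 g/mol = 820.05 g.

820.0 g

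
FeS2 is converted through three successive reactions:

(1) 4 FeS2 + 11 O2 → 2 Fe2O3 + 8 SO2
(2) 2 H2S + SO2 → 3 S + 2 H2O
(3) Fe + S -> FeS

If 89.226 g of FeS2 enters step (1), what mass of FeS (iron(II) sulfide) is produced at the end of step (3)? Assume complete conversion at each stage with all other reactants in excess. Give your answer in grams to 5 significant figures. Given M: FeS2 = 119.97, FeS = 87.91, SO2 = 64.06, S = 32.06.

n(FeS2) = 89.226 / 119.97 = 0.743736 mol.
Reaction (1): FeS2→SO2 ratio 4:8 ⇒ n(SO2) = 1.48747 mol.
Reaction (2): SO2→S ratio 1:3 ⇒ n(S) = 4.46242 mol.
Reaction (3): S→FeS ratio 1:1 ⇒ n(FeS) = 4.46242 mol.
Mass of FeS = 4.46242 × 87.91 = 392.291 g.

392.29 g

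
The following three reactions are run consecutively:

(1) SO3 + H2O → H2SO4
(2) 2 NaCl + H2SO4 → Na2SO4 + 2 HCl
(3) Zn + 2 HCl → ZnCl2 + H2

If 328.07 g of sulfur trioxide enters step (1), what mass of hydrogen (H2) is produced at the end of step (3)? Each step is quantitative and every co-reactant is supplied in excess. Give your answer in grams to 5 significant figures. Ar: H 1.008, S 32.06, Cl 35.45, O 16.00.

M(SO3) = 32.06 + 3(16.00) = 80.06 g/mol.
M(H2) = 2(1.008) = 2.016 g/mol.
n(SO3) = 328.07 / 80.06 = 4.09780 mol.
Reaction (1): SO3→H2SO4 ratio 1:1 ⇒ n(H2SO4) = 4.09780 mol.
Reaction (2): H2SO4→HCl ratio 1:2 ⇒ n(HCl) = 8.19560 mol.
Reaction (3): HCl→H2 ratio 2:1 ⇒ n(H2) = 4.09780 mol.
Mass of H2 = 4.09780 × 2.016 = 8.26117 g.

8.2612 g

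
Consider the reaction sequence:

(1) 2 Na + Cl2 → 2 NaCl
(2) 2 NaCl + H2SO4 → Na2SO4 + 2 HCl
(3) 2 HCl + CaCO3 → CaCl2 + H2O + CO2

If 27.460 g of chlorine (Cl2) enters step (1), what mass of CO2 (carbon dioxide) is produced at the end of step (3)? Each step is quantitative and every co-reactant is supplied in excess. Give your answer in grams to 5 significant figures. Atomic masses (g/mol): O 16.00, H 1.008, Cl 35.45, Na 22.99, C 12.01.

M(Cl2) = 2(35.45) = 70.90 g/mol.
M(CO2) = 12.01 + 2(16.00) = 44.01 g/mol.
n(Cl2) = 27.460 / 70.90 = 0.387306 mol.
Reaction (1): Cl2→NaCl ratio 1:2 ⇒ n(NaCl) = 0.774612 mol.
Reaction (2): NaCl→HCl ratio 2:2 ⇒ n(HCl) = 0.774612 mol.
Reaction (3): HCl→CO2 ratio 2:1 ⇒ n(CO2) = 0.387306 mol.
Mass of CO2 = 0.387306 × 44.01 = 17.0453 g.

17.045 g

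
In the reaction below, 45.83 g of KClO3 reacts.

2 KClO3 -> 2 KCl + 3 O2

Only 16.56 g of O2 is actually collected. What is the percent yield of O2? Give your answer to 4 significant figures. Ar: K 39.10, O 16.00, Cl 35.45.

92.25 %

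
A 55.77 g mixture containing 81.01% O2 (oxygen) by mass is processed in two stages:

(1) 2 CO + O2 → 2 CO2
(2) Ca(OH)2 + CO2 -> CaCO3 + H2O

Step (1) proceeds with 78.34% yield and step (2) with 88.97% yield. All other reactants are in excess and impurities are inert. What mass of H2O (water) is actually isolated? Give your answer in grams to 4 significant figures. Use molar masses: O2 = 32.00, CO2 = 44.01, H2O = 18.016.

35.46 g

Pure O2 = 55.77 × 0.8101 = 45.179 g.
n(O2) = 45.179 / 32.00 = 1.4119 mol.
Step 1 (O2:CO2 = 1:2): theoretical n(CO2) = 2.8237 mol; at 78.34% yield, n(CO2) = 2.2121 mol.
Step 2 (CO2:H2O = 1:1): theoretical n(H2O) = 2.2121 mol, so theoretical mass = 2.2121 × 18.016 = 39.853 g.
At 88.97% yield, actual mass of H2O = 39.853 × 0.8897 = 35.457 g.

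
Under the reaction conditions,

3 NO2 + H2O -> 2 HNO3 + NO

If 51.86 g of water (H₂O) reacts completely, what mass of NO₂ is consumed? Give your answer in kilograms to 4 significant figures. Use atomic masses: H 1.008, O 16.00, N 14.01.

0.3973 kg

M(H2O) = 2(1.008) + 16.00 = 18.016 g/mol.
M(NO2) = 14.01 + 2(16.00) = 46.01 g/mol.
n(H2O) = 51.860 g / 18.016 g/mol = 2.8786 mol.
From the equation the H2O:NO2 mole ratio is 1:3, so n(NO2) = 2.8786 × 3/1 = 8.6357 mol.
Mass of NO2 = 8.6357 mol × 46.01 g/mol = 397.33 g.
Converting to kg: 397.33 g = 0.3973 kg.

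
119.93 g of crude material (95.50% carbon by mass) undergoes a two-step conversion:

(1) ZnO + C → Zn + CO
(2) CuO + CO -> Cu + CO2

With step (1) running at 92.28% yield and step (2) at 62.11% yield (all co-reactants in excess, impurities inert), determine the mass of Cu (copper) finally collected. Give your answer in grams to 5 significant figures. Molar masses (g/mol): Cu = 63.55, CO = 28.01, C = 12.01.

347.35 g

Pure C = 119.93 × 0.9550 = 114.533 g.
n(C) = 114.533 / 12.01 = 9.53648 mol.
Step 1 (C:CO = 1:1): theoretical n(CO) = 9.53648 mol; at 92.28% yield, n(CO) = 8.80027 mol.
Step 2 (CO:Cu = 1:1): theoretical n(Cu) = 8.80027 mol, so theoretical mass = 8.80027 × 63.55 = 559.257 g.
At 62.11% yield, actual mass of Cu = 559.257 × 0.6211 = 347.354 g.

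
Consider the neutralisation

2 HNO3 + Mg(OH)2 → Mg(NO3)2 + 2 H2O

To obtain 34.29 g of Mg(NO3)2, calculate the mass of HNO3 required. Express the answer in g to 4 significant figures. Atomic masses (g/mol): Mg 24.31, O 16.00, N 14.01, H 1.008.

M(Mg(NO3)2) = 24.31 + 2(14.01) + 6(16.00) = 148.33 g/mol.
M(HNO3) = 1.008 + 14.01 + 3(16.00) = 63.018 g/mol.
n(Mg(NO3)2) = 34.290 g / 148.33 g/mol = 0.23117 mol.
From the equation the Mg(NO3)2:HNO3 mole ratio is 1:2, so n(HNO3) = 0.23117 × 2/1 = 0.46235 mol.
Mass of HNO3 = 0.46235 mol × 63.018 g/mol = 29.136 g.

29.14 g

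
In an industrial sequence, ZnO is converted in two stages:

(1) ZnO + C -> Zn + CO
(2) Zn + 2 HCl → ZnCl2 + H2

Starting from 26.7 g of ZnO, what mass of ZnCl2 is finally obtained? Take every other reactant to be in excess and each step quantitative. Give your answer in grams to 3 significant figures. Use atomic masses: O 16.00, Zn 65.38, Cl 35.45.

44.7 g

M(ZnO) = 65.38 + 16.00 = 81.38 g/mol.
M(ZnCl2) = 65.38 + 2(35.45) = 136.28 g/mol.
n(ZnO) = 26.70 / 81.38 = 0.3281 mol.
Step 1 gives a 1:1 ratio of ZnO to Zn, so n(Zn) = 0.3281 mol.
In step 2 the Zn:ZnCl2 ratio is 1:1, so n(ZnCl2) = 0.3281 mol.
Mass of ZnCl2 = 0.3281 × 136.28 = 44.71 g.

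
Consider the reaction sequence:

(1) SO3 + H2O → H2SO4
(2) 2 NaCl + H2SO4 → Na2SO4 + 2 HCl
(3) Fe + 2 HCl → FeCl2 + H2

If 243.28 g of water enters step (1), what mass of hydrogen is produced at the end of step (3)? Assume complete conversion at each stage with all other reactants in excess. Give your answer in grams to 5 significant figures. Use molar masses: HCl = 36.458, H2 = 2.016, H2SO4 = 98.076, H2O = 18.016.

n(H2O) = 243.28 / 18.016 = 13.5036 mol.
Reaction (1): H2O→H2SO4 ratio 1:1 ⇒ n(H2SO4) = 13.5036 mol.
Reaction (2): H2SO4→HCl ratio 1:2 ⇒ n(HCl) = 27.0071 mol.
Reaction (3): HCl→H2 ratio 2:1 ⇒ n(H2) = 13.5036 mol.
Mass of H2 = 13.5036 × 2.016 = 27.2232 g.

27.223 g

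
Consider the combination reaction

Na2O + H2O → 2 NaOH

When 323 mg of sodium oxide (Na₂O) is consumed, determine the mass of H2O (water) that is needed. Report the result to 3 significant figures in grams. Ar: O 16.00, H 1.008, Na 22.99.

M(Na2O) = 2(22.99) + 16.00 = 61.98 g/mol.
M(H2O) = 2(1.008) + 16.00 = 18.016 g/mol.
Convert: 323 mg = 0.3230 g.
n(Na2O) = 0.3230 g / 61.98 g/mol = 0.005211 mol.
From the equation the Na2O:H2O mole ratio is 1:1, so n(H2O) = 0.005211 × 1/1 = 0.005211 mol.
Mass of H2O = 0.005211 mol × 18.016 g/mol = 0.09389 g.

0.0939 g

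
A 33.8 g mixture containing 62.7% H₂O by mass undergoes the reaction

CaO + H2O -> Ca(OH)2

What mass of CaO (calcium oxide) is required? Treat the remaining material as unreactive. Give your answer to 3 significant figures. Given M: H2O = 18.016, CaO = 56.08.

66.0 g

Mass of pure H2O = 33.8 g × 0.627 = 21.19 g.
n(H2O) = 21.19 g / 18.016 g/mol = 1.176 mol.
From the equation the H2O:CaO mole ratio is 1:1, so n(CaO) = 1.176 × 1/1 = 1.176 mol.
Mass of CaO = 1.176 mol × 56.08 g/mol = 65.97 g.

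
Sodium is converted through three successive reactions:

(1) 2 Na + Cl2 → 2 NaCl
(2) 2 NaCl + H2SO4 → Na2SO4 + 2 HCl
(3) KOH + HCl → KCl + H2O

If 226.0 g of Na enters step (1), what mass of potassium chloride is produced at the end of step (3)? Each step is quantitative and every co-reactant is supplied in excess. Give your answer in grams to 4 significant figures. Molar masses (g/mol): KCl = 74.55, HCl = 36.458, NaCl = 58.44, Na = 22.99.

n(Na) = 226.0 / 22.99 = 9.8304 mol.
Reaction (1): Na→NaCl ratio 2:2 ⇒ n(NaCl) = 9.8304 mol.
Reaction (2): NaCl→HCl ratio 2:2 ⇒ n(HCl) = 9.8304 mol.
Reaction (3): HCl→KCl ratio 1:1 ⇒ n(KCl) = 9.8304 mol.
Mass of KCl = 9.8304 × 74.55 = 732.85 g.

732.9 g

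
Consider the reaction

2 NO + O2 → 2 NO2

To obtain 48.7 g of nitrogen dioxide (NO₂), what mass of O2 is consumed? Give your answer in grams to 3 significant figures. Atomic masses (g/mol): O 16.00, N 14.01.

16.9 g

M(NO2) = 14.01 + 2(16.00) = 46.01 g/mol.
M(O2) = 2(16.00) = 32.00 g/mol.
n(NO2) = 48.70 g / 46.01 g/mol = 1.058 mol.
From the equation the NO2:O2 mole ratio is 2:1, so n(O2) = 1.058 × 1/2 = 0.5292 mol.
Mass of O2 = 0.5292 mol × 32.00 g/mol = 16.94 g.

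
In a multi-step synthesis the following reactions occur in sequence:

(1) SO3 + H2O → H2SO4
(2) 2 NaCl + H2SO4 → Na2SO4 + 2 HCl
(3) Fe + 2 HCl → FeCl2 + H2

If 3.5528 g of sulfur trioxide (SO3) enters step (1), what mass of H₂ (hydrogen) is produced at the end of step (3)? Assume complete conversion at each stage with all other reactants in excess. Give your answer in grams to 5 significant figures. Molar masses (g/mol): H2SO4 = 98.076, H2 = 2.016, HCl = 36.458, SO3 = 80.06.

n(SO3) = 3.5528 / 80.06 = 0.0443767 mol.
Reaction (1): SO3→H2SO4 ratio 1:1 ⇒ n(H2SO4) = 0.0443767 mol.
Reaction (2): H2SO4→HCl ratio 1:2 ⇒ n(HCl) = 0.0887534 mol.
Reaction (3): HCl→H2 ratio 2:1 ⇒ n(H2) = 0.0443767 mol.
Mass of H2 = 0.0443767 × 2.016 = 0.0894635 g.

0.089463 g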